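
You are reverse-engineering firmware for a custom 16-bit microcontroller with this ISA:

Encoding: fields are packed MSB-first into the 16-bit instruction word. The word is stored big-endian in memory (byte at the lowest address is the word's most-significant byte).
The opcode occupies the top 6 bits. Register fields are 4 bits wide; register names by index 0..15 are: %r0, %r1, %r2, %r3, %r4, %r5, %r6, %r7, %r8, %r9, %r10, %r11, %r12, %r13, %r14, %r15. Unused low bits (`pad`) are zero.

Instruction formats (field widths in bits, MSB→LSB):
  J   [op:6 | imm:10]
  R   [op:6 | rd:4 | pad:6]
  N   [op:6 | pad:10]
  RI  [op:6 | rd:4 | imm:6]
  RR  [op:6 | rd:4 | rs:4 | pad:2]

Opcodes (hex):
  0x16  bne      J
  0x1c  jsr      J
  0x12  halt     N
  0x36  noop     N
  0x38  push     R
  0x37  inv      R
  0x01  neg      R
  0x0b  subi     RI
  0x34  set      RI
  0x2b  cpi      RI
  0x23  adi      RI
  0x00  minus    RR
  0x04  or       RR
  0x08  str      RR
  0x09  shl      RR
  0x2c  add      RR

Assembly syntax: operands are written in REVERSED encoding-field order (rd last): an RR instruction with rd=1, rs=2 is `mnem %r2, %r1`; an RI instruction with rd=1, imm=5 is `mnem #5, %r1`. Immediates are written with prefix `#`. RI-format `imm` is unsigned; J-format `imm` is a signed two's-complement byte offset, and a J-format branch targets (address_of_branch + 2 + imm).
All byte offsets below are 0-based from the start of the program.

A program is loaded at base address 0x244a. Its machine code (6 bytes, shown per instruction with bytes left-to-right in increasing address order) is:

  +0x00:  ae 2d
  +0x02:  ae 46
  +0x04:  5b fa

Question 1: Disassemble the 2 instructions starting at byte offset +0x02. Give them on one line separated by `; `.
off 0x02: read ae 46 as big → 0xae46
  top 6b → 0x2b → cpi [RI]
  rd@[9:6]=0x9 ⇒ %r9
  imm@[5:0]=0x6 ⇒ #6
off 0x04: read 5b fa as big → 0x5bfa
  top 6b → 0x16 → bne [J]
  imm@[9:0]=0x3fa (s10→-6) ⇒ #-6

cpi #6, %r9; bne #-6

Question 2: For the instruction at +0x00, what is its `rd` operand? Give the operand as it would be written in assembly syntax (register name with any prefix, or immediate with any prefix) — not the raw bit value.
%r8

[00] ae 2d → 0xae2d
  top 6b → 0x2b → cpi [RI]
  [9:6] rd=8 = %r8
  [5:0] imm=45 = #45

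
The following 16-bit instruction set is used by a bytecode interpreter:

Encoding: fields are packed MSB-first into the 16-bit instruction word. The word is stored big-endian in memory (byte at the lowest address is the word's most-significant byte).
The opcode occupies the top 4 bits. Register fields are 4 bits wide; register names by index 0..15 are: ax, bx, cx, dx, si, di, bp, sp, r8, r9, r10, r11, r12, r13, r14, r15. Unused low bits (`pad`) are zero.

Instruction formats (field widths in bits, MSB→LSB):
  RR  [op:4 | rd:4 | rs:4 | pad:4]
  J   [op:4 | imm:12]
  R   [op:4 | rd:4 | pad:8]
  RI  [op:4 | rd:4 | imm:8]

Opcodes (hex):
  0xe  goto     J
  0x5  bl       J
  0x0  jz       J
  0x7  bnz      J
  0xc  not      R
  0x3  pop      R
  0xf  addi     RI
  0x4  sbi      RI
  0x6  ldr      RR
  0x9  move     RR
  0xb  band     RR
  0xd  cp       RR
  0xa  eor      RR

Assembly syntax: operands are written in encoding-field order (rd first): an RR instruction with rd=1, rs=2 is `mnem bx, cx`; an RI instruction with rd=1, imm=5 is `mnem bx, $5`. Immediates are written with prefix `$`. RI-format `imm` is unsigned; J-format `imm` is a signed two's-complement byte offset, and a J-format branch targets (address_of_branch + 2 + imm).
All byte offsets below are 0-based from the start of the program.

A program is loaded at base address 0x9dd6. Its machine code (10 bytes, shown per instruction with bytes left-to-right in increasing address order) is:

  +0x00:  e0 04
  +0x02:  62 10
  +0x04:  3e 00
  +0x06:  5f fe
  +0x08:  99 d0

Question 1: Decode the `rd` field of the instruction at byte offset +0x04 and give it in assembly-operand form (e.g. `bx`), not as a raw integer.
r14

@+04  big-endian(3e 00) = 0x3e00
  opcode bits[15:12]=0x3: pop/R
  rd@[11:8]=0xe ⇒ r14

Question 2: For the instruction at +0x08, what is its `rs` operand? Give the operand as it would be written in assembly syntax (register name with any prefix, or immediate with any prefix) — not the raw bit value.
r13

+0x08: 99 d0 ⇒ word 0x99d0 (big)
  opcode bits[15:12]=0x9: move/RR
  [11:8] rd=9 = r9
  [7:4] rs=13 = r13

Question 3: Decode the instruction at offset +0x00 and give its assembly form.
goto $4

off 0x00: read e0 04 as big → 0xe004
  op=0xe004>>12=0xe ⇒ goto (J)
  imm: (w>>0)&0xfff=0x4 → $4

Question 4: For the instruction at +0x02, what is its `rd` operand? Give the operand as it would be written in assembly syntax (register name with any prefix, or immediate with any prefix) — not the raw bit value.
cx

off 0x02: read 62 10 as big → 0x6210
  op=0x6210>>12=0x6 ⇒ ldr (RR)
  [11:8] rd=2 = cx
  [7:4] rs=1 = bx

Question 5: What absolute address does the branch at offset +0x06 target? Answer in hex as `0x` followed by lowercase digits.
0x9ddc

off 0x06: read 5f fe as big → 0x5ffe
  top 4b → 0x5 → bl [J]
  imm@[11:0]=0xffe (s12→-2) ⇒ $-2
  target = base 0x9dd6 + off 0x06 + 2 + imm -2 = 0x9ddc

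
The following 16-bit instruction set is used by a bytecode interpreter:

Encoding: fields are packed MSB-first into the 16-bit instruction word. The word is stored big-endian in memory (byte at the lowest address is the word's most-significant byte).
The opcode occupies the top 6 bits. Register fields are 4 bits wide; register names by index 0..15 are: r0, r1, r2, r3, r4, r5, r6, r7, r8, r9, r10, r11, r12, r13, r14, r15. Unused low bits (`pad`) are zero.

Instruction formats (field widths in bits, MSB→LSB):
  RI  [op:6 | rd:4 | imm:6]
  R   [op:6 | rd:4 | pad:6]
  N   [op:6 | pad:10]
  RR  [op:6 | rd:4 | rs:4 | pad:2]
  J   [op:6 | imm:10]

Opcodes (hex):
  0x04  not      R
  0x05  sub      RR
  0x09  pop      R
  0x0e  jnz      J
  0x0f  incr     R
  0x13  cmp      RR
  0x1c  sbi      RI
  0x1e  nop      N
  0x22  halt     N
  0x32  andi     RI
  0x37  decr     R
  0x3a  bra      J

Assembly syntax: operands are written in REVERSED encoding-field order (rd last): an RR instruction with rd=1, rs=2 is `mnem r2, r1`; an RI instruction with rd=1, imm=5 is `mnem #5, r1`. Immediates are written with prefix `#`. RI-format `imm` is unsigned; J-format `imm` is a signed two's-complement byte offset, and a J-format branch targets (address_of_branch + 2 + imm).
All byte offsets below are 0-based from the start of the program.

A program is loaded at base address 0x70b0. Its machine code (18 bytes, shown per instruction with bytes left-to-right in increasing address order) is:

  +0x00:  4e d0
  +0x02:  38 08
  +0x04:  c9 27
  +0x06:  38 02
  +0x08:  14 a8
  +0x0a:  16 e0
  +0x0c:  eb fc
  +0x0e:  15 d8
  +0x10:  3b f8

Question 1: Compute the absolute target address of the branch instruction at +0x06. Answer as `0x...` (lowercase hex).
0x70ba

+0x06: 38 02 ⇒ word 0x3802 (big)
  op=0x3802>>10=0xe ⇒ jnz (J)
  imm: (w>>0)&0x3ff=0x2 → #2
  target = base 0x70b0 + off 0x06 + 2 + imm 2 = 0x70ba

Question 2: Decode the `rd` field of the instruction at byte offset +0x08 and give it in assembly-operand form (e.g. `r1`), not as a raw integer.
@+08  big-endian(14 a8) = 0x14a8
  opcode bits[15:10]=0x5: sub/RR
  [9:6] rd=2 = r2
  [5:2] rs=10 = r10

r2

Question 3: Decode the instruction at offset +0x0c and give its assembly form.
bra #-4

off 0x0c: read eb fc as big → 0xebfc
  top 6b → 0x3a → bra [J]
  imm: (w>>0)&0x3ff=0x3fc (s10→-4) → #-4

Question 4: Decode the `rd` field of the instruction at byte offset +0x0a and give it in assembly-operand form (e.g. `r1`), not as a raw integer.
[0a] 16 e0 → 0x16e0
  op=0x16e0>>10=0x5 ⇒ sub (RR)
  rd: (w>>6)&0xf=0xb → r11
  rs: (w>>2)&0xf=0x8 → r8

r11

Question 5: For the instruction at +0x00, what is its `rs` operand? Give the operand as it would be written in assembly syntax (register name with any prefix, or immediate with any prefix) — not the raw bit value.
off 0x00: read 4e d0 as big → 0x4ed0
  top 6b → 0x13 → cmp [RR]
  rd: (w>>6)&0xf=0xb → r11
  rs: (w>>2)&0xf=0x4 → r4

r4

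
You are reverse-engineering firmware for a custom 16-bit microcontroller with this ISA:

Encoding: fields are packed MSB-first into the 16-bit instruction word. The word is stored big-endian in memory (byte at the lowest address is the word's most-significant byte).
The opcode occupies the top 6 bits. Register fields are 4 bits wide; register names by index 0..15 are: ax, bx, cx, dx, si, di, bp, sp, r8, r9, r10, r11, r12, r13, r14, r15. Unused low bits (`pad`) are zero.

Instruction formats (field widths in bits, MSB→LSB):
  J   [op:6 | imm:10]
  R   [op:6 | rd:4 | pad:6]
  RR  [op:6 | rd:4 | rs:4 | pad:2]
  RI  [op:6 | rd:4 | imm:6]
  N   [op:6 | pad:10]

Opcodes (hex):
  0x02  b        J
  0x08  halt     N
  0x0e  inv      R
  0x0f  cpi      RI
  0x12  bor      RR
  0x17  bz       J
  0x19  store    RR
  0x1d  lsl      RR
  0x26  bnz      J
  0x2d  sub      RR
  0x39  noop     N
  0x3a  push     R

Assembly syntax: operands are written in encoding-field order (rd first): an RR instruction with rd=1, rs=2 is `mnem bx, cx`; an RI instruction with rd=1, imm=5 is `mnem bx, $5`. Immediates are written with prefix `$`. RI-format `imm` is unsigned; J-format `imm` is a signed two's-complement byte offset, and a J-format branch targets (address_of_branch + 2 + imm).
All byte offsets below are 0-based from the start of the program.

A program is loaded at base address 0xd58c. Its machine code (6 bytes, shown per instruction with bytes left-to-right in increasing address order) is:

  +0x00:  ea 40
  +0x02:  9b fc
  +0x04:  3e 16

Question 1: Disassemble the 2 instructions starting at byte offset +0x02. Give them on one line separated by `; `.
off 0x02: read 9b fc as big → 0x9bfc
  opcode bits[15:10]=0x26: bnz/J
  [9:0] imm=1020 (s10→-4) = $-4
off 0x04: read 3e 16 as big → 0x3e16
  opcode bits[15:10]=0xf: cpi/RI
  [9:6] rd=8 = r8
  [5:0] imm=22 = $22

bnz $-4; cpi r8, $22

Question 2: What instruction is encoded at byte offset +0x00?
[00] ea 40 → 0xea40
  opcode bits[15:10]=0x3a: push/R
  [9:6] rd=9 = r9

push r9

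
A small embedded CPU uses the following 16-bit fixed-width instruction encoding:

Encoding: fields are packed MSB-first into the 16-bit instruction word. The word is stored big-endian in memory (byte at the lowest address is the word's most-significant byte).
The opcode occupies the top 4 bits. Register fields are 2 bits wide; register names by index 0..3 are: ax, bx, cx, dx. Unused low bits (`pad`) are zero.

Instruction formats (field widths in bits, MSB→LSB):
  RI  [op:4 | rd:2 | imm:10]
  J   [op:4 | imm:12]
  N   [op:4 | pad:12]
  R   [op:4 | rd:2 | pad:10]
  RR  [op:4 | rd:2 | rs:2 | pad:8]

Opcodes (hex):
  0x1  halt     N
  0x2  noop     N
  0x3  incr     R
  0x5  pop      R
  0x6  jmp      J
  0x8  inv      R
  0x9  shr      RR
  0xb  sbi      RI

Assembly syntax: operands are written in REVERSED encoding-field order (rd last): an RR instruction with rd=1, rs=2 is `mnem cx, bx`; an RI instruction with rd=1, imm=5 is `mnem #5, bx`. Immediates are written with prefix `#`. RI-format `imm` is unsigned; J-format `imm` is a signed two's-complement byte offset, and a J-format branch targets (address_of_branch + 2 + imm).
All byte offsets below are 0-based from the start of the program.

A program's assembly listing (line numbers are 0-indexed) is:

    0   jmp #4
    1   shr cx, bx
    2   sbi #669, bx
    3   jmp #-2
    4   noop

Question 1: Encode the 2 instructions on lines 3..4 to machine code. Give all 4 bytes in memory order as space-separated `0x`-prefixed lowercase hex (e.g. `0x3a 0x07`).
0x6f 0xfe 0x20 0x00

3. jmp fields op=0x6:4|imm=-2:12 → word 6ffeh → 6f fe
4. noop fields op=0x2:4|pad=0:12 → word 2000h → 20 00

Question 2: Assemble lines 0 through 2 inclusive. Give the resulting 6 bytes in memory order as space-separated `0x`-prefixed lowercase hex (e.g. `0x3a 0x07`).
L0: jmp op=0x6:4|imm=4:12 ⇒ 0x6004 ⇒ big 60 04
L1: shr op=0x9:4|rd=1:2|rs=2:2|pad=0:8 ⇒ 0x9600 ⇒ big 96 00
L2: sbi op=0xb:4|rd=1:2|imm=669:10 ⇒ 0xb69d ⇒ big b6 9d

0x60 0x04 0x96 0x00 0xb6 0x9d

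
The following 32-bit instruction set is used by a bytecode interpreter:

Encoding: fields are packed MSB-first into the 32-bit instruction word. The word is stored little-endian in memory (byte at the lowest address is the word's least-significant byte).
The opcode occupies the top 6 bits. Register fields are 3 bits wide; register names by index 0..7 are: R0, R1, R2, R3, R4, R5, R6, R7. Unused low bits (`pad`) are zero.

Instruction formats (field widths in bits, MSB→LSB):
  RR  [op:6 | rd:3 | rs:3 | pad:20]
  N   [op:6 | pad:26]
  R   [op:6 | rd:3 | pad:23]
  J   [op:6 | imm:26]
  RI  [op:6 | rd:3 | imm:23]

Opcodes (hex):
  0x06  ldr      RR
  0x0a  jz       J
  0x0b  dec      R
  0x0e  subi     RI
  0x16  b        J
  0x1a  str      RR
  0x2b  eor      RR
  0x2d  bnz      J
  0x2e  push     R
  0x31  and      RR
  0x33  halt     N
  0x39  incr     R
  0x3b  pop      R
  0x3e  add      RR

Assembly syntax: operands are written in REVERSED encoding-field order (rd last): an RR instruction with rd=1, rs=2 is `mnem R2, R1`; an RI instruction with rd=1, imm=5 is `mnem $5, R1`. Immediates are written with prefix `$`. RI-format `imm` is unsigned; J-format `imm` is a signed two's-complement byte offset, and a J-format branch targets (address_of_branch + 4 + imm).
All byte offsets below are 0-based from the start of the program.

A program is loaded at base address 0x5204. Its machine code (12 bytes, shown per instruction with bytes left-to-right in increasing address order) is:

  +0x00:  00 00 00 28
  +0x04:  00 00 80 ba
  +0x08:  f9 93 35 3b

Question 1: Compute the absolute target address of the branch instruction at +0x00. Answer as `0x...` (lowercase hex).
[00] 00 00 00 28 → 0x28000000
  opcode bits[31:26]=0xa: jz/J
  imm@[25:0]=0x0 ⇒ $0
  target = base 0x5204 + off 0x00 + 4 + imm 0 = 0x5208

0x5208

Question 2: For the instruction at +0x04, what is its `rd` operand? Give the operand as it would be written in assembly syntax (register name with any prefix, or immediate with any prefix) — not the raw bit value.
R5

+0x04: 00 00 80 ba ⇒ word 0xba800000 (little)
  top 6b → 0x2e → push [R]
  [25:23] rd=5 = R5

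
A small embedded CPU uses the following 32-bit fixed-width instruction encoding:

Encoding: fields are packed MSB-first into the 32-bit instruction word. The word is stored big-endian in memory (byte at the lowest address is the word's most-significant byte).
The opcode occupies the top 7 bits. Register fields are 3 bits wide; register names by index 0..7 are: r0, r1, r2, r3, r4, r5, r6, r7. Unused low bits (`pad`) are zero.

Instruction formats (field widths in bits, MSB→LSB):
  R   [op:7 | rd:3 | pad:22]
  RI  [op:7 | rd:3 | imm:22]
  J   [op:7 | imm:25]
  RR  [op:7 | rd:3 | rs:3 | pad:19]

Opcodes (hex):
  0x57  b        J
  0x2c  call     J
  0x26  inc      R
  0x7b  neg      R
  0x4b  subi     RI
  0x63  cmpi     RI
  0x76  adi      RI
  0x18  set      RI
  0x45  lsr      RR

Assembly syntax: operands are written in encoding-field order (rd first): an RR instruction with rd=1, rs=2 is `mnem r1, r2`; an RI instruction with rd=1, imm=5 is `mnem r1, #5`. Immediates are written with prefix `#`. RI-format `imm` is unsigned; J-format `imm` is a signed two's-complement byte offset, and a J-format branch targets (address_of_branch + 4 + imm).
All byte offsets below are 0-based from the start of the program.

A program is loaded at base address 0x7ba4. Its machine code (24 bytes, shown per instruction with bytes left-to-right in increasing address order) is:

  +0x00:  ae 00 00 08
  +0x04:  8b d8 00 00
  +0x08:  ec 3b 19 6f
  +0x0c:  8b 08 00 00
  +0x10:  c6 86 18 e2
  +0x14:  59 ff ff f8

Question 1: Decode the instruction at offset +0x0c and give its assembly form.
lsr r4, r1

[0c] 8b 08 00 00 → 0x8b080000
  top 7b → 0x45 → lsr [RR]
  [24:22] rd=4 = r4
  [21:19] rs=1 = r1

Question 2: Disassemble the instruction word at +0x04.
lsr r7, r3

[04] 8b d8 00 00 → 0x8bd80000
  opcode bits[31:25]=0x45: lsr/RR
  rd@[24:22]=0x7 ⇒ r7
  rs@[21:19]=0x3 ⇒ r3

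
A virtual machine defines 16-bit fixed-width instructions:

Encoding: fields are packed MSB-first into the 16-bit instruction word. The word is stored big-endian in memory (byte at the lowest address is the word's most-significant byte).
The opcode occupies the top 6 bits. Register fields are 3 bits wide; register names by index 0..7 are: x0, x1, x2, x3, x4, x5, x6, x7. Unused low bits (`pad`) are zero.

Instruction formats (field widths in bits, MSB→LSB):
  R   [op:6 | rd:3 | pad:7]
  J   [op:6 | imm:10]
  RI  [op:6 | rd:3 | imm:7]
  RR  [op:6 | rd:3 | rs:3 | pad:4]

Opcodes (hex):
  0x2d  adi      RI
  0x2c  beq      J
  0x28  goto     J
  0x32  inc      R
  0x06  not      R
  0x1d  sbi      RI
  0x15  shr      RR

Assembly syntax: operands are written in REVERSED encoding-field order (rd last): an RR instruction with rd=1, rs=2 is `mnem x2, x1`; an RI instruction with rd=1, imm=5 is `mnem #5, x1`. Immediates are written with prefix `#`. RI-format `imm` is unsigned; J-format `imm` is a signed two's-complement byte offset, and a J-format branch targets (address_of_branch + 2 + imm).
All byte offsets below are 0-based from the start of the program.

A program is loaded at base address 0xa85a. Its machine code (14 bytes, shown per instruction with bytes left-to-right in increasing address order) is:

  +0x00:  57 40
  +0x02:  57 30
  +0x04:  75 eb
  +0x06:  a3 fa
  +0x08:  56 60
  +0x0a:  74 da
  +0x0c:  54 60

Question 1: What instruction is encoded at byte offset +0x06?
goto #-6

[06] a3 fa → 0xa3fa
  opcode bits[15:10]=0x28: goto/J
  [9:0] imm=1018 (s10→-6) = #-6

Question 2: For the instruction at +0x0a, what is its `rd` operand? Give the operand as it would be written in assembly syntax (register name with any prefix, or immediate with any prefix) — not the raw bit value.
x1

off 0x0a: read 74 da as big → 0x74da
  opcode bits[15:10]=0x1d: sbi/RI
  rd: (w>>7)&0x7=0x1 → x1
  imm: (w>>0)&0x7f=0x5a → #90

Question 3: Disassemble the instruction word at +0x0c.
+0x0c: 54 60 ⇒ word 0x5460 (big)
  opcode bits[15:10]=0x15: shr/RR
  rd: (w>>7)&0x7=0x0 → x0
  rs: (w>>4)&0x7=0x6 → x6

shr x6, x0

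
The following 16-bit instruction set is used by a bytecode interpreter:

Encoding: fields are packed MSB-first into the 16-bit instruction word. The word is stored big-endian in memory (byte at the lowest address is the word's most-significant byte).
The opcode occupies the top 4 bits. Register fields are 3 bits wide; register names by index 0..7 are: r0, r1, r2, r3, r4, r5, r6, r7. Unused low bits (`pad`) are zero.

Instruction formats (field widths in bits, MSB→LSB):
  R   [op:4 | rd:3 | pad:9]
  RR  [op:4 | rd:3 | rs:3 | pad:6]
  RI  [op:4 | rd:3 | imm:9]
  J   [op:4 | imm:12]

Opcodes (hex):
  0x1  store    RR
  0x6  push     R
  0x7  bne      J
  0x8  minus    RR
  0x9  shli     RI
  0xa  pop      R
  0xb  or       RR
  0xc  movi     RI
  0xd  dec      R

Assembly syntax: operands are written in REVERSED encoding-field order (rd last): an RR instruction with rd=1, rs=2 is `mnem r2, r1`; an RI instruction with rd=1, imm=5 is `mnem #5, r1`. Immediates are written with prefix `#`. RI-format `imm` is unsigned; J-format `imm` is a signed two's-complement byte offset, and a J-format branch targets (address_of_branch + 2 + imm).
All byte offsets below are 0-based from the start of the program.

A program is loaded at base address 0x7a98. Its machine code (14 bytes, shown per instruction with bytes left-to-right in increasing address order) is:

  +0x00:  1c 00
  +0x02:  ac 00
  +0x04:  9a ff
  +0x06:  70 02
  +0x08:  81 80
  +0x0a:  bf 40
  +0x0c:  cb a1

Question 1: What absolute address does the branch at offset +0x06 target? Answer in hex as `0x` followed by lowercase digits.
0x7aa2

@+06  big-endian(70 02) = 0x7002
  opcode bits[15:12]=0x7: bne/J
  imm: (w>>0)&0xfff=0x2 → #2
  target = base 0x7a98 + off 0x06 + 2 + imm 2 = 0x7aa2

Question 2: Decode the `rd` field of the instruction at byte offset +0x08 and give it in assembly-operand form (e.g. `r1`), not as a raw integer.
r0

@+08  big-endian(81 80) = 0x8180
  top 4b → 0x8 → minus [RR]
  rd: (w>>9)&0x7=0x0 → r0
  rs: (w>>6)&0x7=0x6 → r6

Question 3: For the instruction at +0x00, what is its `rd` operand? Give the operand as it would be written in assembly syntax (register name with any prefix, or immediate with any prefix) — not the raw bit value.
r6

+0x00: 1c 00 ⇒ word 0x1c00 (big)
  opcode bits[15:12]=0x1: store/RR
  [11:9] rd=6 = r6
  [8:6] rs=0 = r0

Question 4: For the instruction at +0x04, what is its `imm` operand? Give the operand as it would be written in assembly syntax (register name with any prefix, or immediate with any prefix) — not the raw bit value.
@+04  big-endian(9a ff) = 0x9aff
  opcode bits[15:12]=0x9: shli/RI
  rd@[11:9]=0x5 ⇒ r5
  imm@[8:0]=0xff ⇒ #255

#255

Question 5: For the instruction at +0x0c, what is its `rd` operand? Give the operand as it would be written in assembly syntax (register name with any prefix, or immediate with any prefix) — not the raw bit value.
r5

off 0x0c: read cb a1 as big → 0xcba1
  top 4b → 0xc → movi [RI]
  rd@[11:9]=0x5 ⇒ r5
  imm@[8:0]=0x1a1 ⇒ #417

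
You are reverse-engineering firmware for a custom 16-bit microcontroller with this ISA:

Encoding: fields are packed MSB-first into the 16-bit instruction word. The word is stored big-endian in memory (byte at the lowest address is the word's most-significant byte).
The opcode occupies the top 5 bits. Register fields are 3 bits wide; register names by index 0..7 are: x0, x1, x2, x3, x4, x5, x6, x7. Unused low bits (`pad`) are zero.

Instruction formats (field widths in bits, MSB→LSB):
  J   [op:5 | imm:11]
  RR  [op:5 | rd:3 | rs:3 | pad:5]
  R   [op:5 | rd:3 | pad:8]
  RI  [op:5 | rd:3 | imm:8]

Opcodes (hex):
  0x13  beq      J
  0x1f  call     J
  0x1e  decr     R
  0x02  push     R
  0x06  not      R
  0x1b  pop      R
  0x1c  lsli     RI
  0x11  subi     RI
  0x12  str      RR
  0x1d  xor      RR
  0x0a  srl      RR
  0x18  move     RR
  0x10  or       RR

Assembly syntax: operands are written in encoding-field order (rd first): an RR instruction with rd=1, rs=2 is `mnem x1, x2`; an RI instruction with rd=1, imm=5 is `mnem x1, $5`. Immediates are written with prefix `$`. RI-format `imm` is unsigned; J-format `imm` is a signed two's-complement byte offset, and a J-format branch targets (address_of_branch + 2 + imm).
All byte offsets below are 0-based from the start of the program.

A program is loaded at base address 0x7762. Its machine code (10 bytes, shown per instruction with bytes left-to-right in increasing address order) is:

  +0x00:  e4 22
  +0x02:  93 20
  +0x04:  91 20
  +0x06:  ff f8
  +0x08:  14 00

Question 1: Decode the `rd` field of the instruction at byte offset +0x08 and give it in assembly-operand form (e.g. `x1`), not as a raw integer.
off 0x08: read 14 00 as big → 0x1400
  top 5b → 0x2 → push [R]
  rd@[10:8]=0x4 ⇒ x4

x4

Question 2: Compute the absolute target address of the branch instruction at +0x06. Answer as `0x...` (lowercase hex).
0x7762

off 0x06: read ff f8 as big → 0xfff8
  top 5b → 0x1f → call [J]
  imm@[10:0]=0x7f8 (s11→-8) ⇒ $-8
  target = base 0x7762 + off 0x06 + 2 + imm -8 = 0x7762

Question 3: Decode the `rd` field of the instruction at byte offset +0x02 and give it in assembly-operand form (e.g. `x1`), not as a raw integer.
+0x02: 93 20 ⇒ word 0x9320 (big)
  op=0x9320>>11=0x12 ⇒ str (RR)
  [10:8] rd=3 = x3
  [7:5] rs=1 = x1

x3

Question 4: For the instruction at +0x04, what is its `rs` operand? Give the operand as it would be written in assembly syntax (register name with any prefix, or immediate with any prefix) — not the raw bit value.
x1

+0x04: 91 20 ⇒ word 0x9120 (big)
  opcode bits[15:11]=0x12: str/RR
  rd@[10:8]=0x1 ⇒ x1
  rs@[7:5]=0x1 ⇒ x1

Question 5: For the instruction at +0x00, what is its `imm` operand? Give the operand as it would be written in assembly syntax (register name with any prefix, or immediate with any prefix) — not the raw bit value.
+0x00: e4 22 ⇒ word 0xe422 (big)
  opcode bits[15:11]=0x1c: lsli/RI
  rd@[10:8]=0x4 ⇒ x4
  imm@[7:0]=0x22 ⇒ $34

$34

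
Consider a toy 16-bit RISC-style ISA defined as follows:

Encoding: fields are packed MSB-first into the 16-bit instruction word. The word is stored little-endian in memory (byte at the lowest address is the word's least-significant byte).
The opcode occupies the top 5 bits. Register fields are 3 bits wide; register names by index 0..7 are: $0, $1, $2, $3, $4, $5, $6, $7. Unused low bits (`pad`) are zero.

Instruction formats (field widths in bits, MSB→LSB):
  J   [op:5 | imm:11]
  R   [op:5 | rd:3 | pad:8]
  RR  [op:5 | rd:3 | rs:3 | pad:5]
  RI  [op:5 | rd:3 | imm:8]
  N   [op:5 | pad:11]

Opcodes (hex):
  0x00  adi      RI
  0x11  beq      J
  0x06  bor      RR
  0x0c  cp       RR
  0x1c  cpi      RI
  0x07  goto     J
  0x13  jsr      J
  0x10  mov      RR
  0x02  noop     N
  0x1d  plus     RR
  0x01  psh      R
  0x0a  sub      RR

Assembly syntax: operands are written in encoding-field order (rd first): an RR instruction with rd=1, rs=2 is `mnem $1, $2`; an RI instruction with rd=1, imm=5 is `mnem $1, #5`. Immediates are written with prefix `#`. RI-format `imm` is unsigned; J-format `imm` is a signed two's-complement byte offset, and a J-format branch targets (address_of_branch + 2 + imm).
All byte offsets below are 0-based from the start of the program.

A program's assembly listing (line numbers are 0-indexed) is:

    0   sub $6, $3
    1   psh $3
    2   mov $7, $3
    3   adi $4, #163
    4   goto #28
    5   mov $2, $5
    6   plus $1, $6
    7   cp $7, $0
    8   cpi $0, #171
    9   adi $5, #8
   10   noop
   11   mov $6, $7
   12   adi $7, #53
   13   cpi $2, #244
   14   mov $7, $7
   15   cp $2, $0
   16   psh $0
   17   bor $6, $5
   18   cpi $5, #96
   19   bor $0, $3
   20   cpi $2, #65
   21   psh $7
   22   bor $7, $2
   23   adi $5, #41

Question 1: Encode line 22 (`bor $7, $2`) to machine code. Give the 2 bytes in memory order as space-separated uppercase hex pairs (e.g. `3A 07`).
22. bor fields op=0x6:5|rd=7:3|rs=2:3|pad=0:5 → word 3740h → 40 37

40 37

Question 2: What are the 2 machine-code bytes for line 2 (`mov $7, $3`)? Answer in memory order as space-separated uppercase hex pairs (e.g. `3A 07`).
60 87

line 2 (mov): pack op=0x10:5|rd=7:3|rs=3:3|pad=0:5 = 0x8760; little→ 60 87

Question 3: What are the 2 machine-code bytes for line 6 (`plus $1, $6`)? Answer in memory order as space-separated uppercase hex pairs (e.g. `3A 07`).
C0 E9

line 6 (plus): pack op=0x1d:5|rd=1:3|rs=6:3|pad=0:5 = 0xe9c0; little→ c0 e9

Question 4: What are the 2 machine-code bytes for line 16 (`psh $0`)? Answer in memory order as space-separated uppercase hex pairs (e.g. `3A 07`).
00 08

L16: psh op=0x1:5|rd=0:3|pad=0:8 ⇒ 0x0800 ⇒ little 00 08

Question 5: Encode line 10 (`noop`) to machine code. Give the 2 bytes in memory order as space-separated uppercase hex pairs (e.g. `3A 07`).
10. noop fields op=0x2:5|pad=0:11 → word 1000h → 00 10

00 10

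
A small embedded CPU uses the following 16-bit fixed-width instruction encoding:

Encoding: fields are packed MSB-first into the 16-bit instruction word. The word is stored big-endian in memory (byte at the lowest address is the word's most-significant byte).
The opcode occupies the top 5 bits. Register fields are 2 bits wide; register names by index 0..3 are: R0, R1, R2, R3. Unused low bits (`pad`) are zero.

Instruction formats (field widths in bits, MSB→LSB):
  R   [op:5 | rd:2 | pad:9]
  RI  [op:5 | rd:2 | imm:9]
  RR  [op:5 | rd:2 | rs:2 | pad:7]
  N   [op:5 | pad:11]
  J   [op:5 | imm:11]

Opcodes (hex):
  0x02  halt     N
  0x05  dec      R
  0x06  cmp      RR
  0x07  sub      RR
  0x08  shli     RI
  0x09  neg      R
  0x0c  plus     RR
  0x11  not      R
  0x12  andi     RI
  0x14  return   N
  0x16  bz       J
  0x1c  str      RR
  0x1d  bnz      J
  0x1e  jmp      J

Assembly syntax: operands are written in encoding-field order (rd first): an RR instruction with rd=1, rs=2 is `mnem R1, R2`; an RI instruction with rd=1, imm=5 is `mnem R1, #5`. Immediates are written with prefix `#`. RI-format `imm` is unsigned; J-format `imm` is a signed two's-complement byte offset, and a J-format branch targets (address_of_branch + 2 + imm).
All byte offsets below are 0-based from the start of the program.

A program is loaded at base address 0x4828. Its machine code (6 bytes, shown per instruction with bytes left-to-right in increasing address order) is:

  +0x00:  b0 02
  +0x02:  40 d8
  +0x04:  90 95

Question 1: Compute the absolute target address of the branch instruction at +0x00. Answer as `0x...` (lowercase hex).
@+00  big-endian(b0 02) = 0xb002
  top 5b → 0x16 → bz [J]
  imm@[10:0]=0x2 ⇒ #2
  target = base 0x4828 + off 0x00 + 2 + imm 2 = 0x482c

0x482c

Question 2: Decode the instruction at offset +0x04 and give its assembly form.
+0x04: 90 95 ⇒ word 0x9095 (big)
  top 5b → 0x12 → andi [RI]
  rd: (w>>9)&0x3=0x0 → R0
  imm: (w>>0)&0x1ff=0x95 → #149

andi R0, #149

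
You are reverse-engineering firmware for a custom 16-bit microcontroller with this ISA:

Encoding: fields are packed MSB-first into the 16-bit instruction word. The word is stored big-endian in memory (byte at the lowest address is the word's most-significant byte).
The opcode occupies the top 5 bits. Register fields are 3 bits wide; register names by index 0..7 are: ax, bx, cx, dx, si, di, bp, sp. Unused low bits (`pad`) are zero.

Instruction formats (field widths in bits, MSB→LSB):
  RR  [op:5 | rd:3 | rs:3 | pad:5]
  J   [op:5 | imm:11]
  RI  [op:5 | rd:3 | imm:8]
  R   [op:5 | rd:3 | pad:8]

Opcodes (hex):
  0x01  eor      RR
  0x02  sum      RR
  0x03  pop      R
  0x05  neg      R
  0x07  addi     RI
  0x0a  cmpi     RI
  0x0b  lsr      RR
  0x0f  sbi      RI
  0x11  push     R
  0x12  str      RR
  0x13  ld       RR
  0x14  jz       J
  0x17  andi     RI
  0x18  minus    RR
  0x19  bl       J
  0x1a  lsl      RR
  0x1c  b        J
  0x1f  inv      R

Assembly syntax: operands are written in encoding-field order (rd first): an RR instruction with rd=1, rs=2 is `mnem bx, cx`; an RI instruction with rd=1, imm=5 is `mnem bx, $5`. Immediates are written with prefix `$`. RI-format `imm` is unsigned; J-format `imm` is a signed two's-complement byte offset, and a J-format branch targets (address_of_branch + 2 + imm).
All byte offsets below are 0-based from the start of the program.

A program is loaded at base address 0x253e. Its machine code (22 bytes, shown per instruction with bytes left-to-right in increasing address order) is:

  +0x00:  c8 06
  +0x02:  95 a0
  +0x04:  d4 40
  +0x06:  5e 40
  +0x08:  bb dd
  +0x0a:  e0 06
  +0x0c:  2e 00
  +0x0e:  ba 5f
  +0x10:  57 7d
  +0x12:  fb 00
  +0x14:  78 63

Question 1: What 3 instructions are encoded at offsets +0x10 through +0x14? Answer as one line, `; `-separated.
@+10  big-endian(57 7d) = 0x577d
  opcode bits[15:11]=0xa: cmpi/RI
  rd: (w>>8)&0x7=0x7 → sp
  imm: (w>>0)&0xff=0x7d → $125
@+12  big-endian(fb 00) = 0xfb00
  opcode bits[15:11]=0x1f: inv/R
  rd: (w>>8)&0x7=0x3 → dx
@+14  big-endian(78 63) = 0x7863
  opcode bits[15:11]=0xf: sbi/RI
  rd: (w>>8)&0x7=0x0 → ax
  imm: (w>>0)&0xff=0x63 → $99

cmpi sp, $125; inv dx; sbi ax, $99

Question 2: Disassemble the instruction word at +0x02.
str di, di

+0x02: 95 a0 ⇒ word 0x95a0 (big)
  opcode bits[15:11]=0x12: str/RR
  [10:8] rd=5 = di
  [7:5] rs=5 = di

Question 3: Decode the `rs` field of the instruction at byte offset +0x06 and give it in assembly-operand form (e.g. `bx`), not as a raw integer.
cx

off 0x06: read 5e 40 as big → 0x5e40
  top 5b → 0xb → lsr [RR]
  rd: (w>>8)&0x7=0x6 → bp
  rs: (w>>5)&0x7=0x2 → cx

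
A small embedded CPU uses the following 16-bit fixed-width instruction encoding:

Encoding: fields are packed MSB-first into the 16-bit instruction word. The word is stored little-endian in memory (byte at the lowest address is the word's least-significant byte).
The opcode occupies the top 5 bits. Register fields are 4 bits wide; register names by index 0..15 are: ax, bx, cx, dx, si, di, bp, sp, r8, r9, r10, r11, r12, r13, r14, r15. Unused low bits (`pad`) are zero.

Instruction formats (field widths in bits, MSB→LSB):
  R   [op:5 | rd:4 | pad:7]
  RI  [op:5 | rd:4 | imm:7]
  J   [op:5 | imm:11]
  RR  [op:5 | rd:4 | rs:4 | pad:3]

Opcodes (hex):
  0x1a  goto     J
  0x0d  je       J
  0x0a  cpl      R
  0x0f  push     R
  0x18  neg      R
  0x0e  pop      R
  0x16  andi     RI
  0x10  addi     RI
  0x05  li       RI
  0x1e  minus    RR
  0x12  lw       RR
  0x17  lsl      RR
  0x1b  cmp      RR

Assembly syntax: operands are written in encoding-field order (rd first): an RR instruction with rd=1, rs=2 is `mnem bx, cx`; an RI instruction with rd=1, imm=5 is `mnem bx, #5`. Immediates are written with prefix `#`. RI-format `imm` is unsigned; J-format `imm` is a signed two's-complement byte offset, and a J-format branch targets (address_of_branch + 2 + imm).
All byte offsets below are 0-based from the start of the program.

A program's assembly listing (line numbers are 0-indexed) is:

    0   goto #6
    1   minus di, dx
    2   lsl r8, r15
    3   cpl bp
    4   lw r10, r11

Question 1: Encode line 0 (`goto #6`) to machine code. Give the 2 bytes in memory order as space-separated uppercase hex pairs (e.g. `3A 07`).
line 0 (goto): pack op=0x1a:5|imm=6:11 = 0xd006; little→ 06 d0

06 D0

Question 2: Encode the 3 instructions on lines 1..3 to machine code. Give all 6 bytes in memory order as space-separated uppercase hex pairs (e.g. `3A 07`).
L1: minus op=0x1e:5|rd=5:4|rs=3:4|pad=0:3 ⇒ 0xf298 ⇒ little 98 f2
L2: lsl op=0x17:5|rd=8:4|rs=15:4|pad=0:3 ⇒ 0xbc78 ⇒ little 78 bc
L3: cpl op=0xa:5|rd=6:4|pad=0:7 ⇒ 0x5300 ⇒ little 00 53

98 F2 78 BC 00 53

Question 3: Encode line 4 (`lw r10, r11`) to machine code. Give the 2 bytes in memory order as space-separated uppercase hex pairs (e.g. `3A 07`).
line 4 (lw): pack op=0x12:5|rd=10:4|rs=11:4|pad=0:3 = 0x9558; little→ 58 95

58 95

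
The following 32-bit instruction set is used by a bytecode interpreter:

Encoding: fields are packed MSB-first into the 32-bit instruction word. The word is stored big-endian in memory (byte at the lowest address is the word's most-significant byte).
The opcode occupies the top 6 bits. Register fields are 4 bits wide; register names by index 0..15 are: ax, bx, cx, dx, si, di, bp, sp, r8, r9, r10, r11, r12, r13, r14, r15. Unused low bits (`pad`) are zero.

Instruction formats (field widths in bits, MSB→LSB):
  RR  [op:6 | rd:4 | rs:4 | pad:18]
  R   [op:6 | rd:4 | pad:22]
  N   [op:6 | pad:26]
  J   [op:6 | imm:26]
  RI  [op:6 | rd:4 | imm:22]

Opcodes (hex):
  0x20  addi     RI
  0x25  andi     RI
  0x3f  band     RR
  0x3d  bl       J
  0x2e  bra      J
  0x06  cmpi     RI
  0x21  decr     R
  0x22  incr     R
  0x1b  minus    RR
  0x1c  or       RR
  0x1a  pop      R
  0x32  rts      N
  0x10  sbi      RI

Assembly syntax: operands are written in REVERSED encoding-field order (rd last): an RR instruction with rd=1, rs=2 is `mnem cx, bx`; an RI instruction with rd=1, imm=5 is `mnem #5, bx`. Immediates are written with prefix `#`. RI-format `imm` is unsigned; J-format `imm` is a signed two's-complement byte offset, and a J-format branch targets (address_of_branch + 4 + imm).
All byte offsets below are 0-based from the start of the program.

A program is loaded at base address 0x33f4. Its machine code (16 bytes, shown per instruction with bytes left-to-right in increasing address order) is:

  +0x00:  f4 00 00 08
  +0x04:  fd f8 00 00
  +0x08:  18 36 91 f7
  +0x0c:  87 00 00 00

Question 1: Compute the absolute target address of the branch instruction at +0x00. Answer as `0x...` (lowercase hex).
0x3400

off 0x00: read f4 00 00 08 as big → 0xf4000008
  op=0xf4000008>>26=0x3d ⇒ bl (J)
  imm: (w>>0)&0x3ffffff=0x8 → #8
  target = base 0x33f4 + off 0x00 + 4 + imm 8 = 0x3400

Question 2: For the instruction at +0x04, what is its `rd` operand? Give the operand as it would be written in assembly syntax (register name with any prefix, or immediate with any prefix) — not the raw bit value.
+0x04: fd f8 00 00 ⇒ word 0xfdf80000 (big)
  op=0xfdf80000>>26=0x3f ⇒ band (RR)
  rd@[25:22]=0x7 ⇒ sp
  rs@[21:18]=0xe ⇒ r14

sp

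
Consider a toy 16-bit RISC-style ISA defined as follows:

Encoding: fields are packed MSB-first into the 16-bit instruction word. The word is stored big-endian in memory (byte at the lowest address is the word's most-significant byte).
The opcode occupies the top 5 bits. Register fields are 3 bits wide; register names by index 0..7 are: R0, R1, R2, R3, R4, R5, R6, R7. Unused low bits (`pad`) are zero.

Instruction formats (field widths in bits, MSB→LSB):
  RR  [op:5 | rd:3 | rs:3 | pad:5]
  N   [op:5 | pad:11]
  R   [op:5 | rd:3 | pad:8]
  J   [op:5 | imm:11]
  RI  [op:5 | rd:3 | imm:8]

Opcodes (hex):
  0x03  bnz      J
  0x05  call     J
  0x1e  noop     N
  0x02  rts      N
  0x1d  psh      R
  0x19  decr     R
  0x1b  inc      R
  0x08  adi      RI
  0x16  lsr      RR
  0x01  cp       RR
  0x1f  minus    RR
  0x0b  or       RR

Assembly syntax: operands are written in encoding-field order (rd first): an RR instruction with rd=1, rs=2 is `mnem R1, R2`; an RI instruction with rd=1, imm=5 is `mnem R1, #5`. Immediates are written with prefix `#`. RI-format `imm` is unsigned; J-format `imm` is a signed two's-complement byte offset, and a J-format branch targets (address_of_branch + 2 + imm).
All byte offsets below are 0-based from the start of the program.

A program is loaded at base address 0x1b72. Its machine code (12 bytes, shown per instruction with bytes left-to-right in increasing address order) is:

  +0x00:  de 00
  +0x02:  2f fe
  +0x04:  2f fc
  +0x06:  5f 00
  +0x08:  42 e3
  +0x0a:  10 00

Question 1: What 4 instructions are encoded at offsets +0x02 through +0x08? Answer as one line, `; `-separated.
[02] 2f fe → 0x2ffe
  top 5b → 0x5 → call [J]
  imm@[10:0]=0x7fe (s11→-2) ⇒ #-2
[04] 2f fc → 0x2ffc
  top 5b → 0x5 → call [J]
  imm@[10:0]=0x7fc (s11→-4) ⇒ #-4
[06] 5f 00 → 0x5f00
  top 5b → 0xb → or [RR]
  rd@[10:8]=0x7 ⇒ R7
  rs@[7:5]=0x0 ⇒ R0
[08] 42 e3 → 0x42e3
  top 5b → 0x8 → adi [RI]
  rd@[10:8]=0x2 ⇒ R2
  imm@[7:0]=0xe3 ⇒ #227

call #-2; call #-4; or R7, R0; adi R2, #227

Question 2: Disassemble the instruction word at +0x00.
off 0x00: read de 00 as big → 0xde00
  opcode bits[15:11]=0x1b: inc/R
  rd@[10:8]=0x6 ⇒ R6

inc R6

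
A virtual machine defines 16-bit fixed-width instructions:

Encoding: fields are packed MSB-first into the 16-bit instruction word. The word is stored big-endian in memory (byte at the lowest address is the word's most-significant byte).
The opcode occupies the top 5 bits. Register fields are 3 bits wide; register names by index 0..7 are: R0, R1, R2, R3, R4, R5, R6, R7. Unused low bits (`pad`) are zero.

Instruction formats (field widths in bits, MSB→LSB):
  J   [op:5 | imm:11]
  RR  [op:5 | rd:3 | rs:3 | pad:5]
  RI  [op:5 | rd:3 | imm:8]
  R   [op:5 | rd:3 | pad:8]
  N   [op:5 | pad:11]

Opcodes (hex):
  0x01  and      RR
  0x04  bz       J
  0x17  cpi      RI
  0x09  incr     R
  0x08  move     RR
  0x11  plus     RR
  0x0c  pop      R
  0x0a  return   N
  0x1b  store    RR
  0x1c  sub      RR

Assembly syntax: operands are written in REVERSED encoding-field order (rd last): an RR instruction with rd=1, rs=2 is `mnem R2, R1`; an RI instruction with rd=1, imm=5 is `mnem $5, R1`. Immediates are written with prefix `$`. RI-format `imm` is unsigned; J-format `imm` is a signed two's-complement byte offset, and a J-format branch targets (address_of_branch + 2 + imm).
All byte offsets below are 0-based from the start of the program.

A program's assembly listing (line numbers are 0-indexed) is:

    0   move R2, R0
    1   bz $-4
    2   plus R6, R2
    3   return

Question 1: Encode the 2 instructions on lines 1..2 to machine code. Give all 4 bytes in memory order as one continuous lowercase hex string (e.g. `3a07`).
27fc8ac0

line 1 (bz): pack op=0x4:5|imm=-4:11 = 0x27fc; big→ 27 fc
line 2 (plus): pack op=0x11:5|rd=2:3|rs=6:3|pad=0:5 = 0x8ac0; big→ 8a c0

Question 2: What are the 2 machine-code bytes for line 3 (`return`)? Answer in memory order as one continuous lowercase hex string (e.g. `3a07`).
5000

3. return fields op=0xa:5|pad=0:11 → word 5000h → 50 00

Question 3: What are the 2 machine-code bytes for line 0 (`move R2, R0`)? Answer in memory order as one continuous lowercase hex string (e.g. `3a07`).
L0: move op=0x8:5|rd=0:3|rs=2:3|pad=0:5 ⇒ 0x4040 ⇒ big 40 40

4040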